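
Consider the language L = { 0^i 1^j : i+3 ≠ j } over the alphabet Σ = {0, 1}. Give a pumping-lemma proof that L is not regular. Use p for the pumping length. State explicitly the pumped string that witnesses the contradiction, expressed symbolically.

Assume L is regular. Let p be the pumping length given by the pumping lemma.
Choose w = 0^p 1^{p+p!+3}. Since p ≠ (p+p!+3)-3 = p+p!, w ∈ L; and |w| ≥ p.
Write w = xyz as guaranteed by the lemma, with |xy| ≤ p and |y| ≥ 1.
Because |xy| ≤ p and w begins with p copies of 0, we have y = 0^k with 1 ≤ k ≤ p.
Since 1 ≤ k ≤ p, k divides p!; set t = 1 + p!/k. Then xy^t z has p + (p!/k)·k = p + p! copies of 0. Now the 0-count is p+p! and (1-count)-3 = (p+p!+3)-3 = p+p!, so i+3 ≠ j fails. So xy^t z = 0^{p+p!} 1^{p+p!+3} ∉ L.
Contradiction. Therefore L is not regular.

0^{p+p!} 1^{p+p!+3}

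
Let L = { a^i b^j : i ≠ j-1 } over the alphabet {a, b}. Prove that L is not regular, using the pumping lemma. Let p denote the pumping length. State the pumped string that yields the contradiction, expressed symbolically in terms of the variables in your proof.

Suppose for contradiction that L is regular, and let p be the pumping length.
Choose w = a^p b^{p+p!+1}. Since p ≠ (p+p!+1)-1 = p+p!, w ∈ L; and |w| ≥ p.
The pumping lemma gives a decomposition w = xyz where |xy| ≤ p and |y| ≥ 1.
Because |xy| ≤ p and w begins with p copies of a, we have y = a^k with 1 ≤ k ≤ p.
Since 1 ≤ k ≤ p, k divides p!; set t = 1 + p!/k. Then xy^t z has p + (p!/k)·k = p + p! copies of a. Now the a-count is p+p! and (b-count)-1 = (p+p!+1)-1 = p+p!, so i ≠ j-1 fails. So xy^t z = a^{p+p!} b^{p+p!+1} ∉ L.
This is a contradiction; hence L is not regular.

a^{p+p!} b^{p+p!+1}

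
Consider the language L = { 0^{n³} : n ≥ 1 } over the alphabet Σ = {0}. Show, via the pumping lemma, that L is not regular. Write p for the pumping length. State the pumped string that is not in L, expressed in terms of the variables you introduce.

Assume L is regular. Let p be the pumping length given by the pumping lemma.
Take w = 0^{p³} ∈ L with |w| = p³ ≥ p.
Write w = xyz as guaranteed by the lemma, with |xy| ≤ p and |y| ≥ 1.
Then y = 0^k for some k with 1 ≤ k ≤ p.
Pump with i = 2: xy^2z = 0^{p³+k}. Since 1 ≤ k ≤ p, p³ < p³+k ≤ p³+p < p³+3p²+3p+1 = (p+1)³, so p³+k is not a perfect cube. So xy^2z ∉ L.
Contradiction. Therefore L is not regular.

0^{p³+k}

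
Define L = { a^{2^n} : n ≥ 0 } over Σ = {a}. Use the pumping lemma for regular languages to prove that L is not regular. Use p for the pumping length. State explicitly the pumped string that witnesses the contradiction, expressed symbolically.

Suppose for contradiction that L is regular, and let p be the pumping length.
Take w = a^{2^p} ∈ L with |w| = 2^p ≥ p.
Write w = xyz as guaranteed by the lemma, with |xy| ≤ p and y is nonempty.
Then y = a^k for some k with 1 ≤ k ≤ p.
Pump with i = 2: xy^2z = a^{2^p+k}. Since 1 ≤ k ≤ p < 2^p, we have 2^p < 2^p+k < 2^{p+1}, so 2^p+k is not a power of 2. So xy^2z ∉ L.
This contradicts the pumping lemma, so L is not regular.

a^{2^p+k}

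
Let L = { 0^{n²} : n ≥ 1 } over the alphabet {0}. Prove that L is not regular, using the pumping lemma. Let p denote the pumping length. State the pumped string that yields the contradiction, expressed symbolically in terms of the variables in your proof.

Assume L is regular; let p be its pumping constant.
Take w = 0^{p²} ∈ L with |w| = p² ≥ p.
The pumping lemma gives a decomposition w = xyz where |xy| ≤ p and |y| ≥ 1.
Then y = 0^k for some k with 1 ≤ k ≤ p.
Pump with i = 2: xy^2z = 0^{p²+k}. Since 1 ≤ k ≤ p, p² < p²+k ≤ p²+p < (p+1)², so p²+k lies strictly between consecutive squares and is not a perfect square. So xy^2z ∉ L.
This contradicts the pumping lemma, so L is not regular.

0^{p²+k}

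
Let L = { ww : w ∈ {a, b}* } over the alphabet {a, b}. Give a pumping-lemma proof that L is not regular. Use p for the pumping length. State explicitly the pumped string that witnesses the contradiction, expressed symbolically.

a^{p+k} b^p a^p b^p

Assume L is regular; let p be its pumping constant.
Take w = a^p b^p a^p b^p = uu where u = a^pb^p; then w ∈ L and |w| = 4p ≥ p.
The pumping lemma gives a decomposition w = xyz where |xy| ≤ p and |y| ≥ 1.
The first p characters of w are a's, so xy (and hence y) consists only of a's. Write y = a^k, 1 ≤ k ≤ p.
Pump with i = 2: xy^2z = a^{p+k} b^p a^p b^p, of length 4p+k. Suppose this equals vv. The string starts with a and ends with b, so v does too; thus the boundary between the two copies of v is a b→a transition. There is exactly one such transition, at position 2p+k, so |v| = 2p+k and |vv| = 4p+2k ≠ 4p+k since k ≥ 1. So xy^2z ∉ L.
Contradiction. Therefore L is not regular.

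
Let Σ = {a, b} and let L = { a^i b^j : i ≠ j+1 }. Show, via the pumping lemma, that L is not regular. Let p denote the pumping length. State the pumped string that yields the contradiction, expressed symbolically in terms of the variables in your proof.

a^{p+p!} b^{p+p!-1}

Toward a contradiction, assume L is regular with pumping length p.
Choose w = a^p b^{p+p!-1}. Since p ≠ (p+p!-1)+1 = p+p!, w ∈ L; and |w| ≥ p.
Write w = xyz as guaranteed by the lemma, with |xy| ≤ p and y is nonempty.
Because |xy| ≤ p and w begins with p copies of a, we have y = a^k with 1 ≤ k ≤ p.
Since 1 ≤ k ≤ p, k divides p!; set t = 1 + p!/k. Then xy^t z has p + (p!/k)·k = p + p! copies of a. Now the a-count is p+p! and (b-count)+1 = (p+p!-1)+1 = p+p!, so i ≠ j+1 fails. So xy^t z = a^{p+p!} b^{p+p!-1} ∉ L.
Contradiction. Therefore L is not regular.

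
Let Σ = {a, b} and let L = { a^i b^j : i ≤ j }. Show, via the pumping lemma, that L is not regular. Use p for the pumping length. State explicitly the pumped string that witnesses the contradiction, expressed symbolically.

a^{p+k} b^p

Assume L is regular. Let p be the pumping length given by the pumping lemma.
Choose w = a^p b^p ∈ L, with |w| = 2p ≥ p.
The pumping lemma gives a decomposition w = xyz where |xy| ≤ p and y is nonempty.
Because |xy| ≤ p and w begins with p copies of a, we have y = a^k with 1 ≤ k ≤ p.
Consider xy^2z = a^{p+k} b^p. Since k ≥ 1, the a-count p+k exceeds the b-count p, so i ≤ j fails; thus xy^2z ∉ L.
This contradicts the pumping lemma, so L is not regular.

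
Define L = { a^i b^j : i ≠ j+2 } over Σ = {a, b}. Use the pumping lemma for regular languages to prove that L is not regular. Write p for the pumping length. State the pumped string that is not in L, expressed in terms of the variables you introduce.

a^{p+p!} b^{p+p!-2}

Assume L is regular; let p be its pumping constant.
Choose w = a^p b^{p+p!-2}. Since p ≠ (p+p!-2)+2 = p+p!, w ∈ L; and |w| ≥ p.
The pumping lemma gives a decomposition w = xyz where |xy| ≤ p and y is nonempty.
Because |xy| ≤ p and w begins with p copies of a, we have y = a^k with 1 ≤ k ≤ p.
Since 1 ≤ k ≤ p, k divides p!; set t = 1 + p!/k. Then xy^t z has p + (p!/k)·k = p + p! copies of a. Now the a-count is p+p! and (b-count)+2 = (p+p!-2)+2 = p+p!, so i ≠ j+2 fails. So xy^t z = a^{p+p!} b^{p+p!-2} ∉ L.
Contradiction. Therefore L is not regular.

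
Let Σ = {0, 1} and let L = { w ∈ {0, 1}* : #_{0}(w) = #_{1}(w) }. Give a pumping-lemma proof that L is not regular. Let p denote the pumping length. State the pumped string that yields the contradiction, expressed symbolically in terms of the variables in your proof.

Assume L is regular; let p be its pumping constant.
Choose w = 0^p 1^p ∈ L with |w| = 2p ≥ p.
By the pumping lemma, w = xyz with |xy| ≤ p and |y| ≥ 1.
Because |xy| ≤ p and w begins with p copies of 0, we have y = 0^k with 1 ≤ k ≤ p.
Pump with i = 2: xy^2z = 0^{p+k} 1^p has p+k occurrences of 0 but only p of 1. Since k ≥ 1 the counts differ, so xy^2z ∉ L.
This contradicts the pumping lemma, so L is not regular.

0^{p+k} 1^p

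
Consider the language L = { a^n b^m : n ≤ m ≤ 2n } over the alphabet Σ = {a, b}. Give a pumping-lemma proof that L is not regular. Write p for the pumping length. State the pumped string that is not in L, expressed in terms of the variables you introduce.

Assume L is regular; let p be its pumping constant.
Take w = a^p b^p ∈ L (since p ≤ p ≤ 2p), with |w| = 2p ≥ p.
The pumping lemma gives a decomposition w = xyz where |xy| ≤ p and |y| > 0.
Since the first p symbols of w are all a's and |xy| ≤ p, y lies entirely in the leading a-block: y = a^k for some k with 1 ≤ k ≤ p.
Pump with i = 2: xy^2z = a^{p+k} b^p. Now n = p+k > p = m, so the condition n ≤ m fails. Thus xy^2z ∉ L.
This is a contradiction; hence L is not regular.

a^{p+k} b^p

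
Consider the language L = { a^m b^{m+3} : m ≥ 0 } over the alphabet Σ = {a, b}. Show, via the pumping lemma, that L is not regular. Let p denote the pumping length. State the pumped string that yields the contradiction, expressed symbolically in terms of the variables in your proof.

Assume L is regular. Let p be the pumping length given by the pumping lemma.
Take w = a^p b^{p+3}. Then w ∈ L and |w| = 2p+3 ≥ p.
By the pumping lemma, w = xyz with |xy| ≤ p and y is nonempty.
Because |xy| ≤ p and w begins with p copies of a, we have y = a^k with 1 ≤ k ≤ p.
Pump with i = 2: xy^2z = a^{p+k} b^{p+3}. For this to lie in L we would need p+3 = (p+k)+3, which forces k = 0. But k ≥ 1, so xy^2z ∉ L.
This contradicts the pumping lemma, so L is not regular.

a^{p+k} b^{p+3}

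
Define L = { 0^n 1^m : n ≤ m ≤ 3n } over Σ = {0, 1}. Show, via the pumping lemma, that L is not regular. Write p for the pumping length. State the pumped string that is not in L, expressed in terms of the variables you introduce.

Suppose for contradiction that L is regular, and let p be the pumping length.
Take w = 0^p 1^p ∈ L (since p ≤ p ≤ 3p), with |w| = 2p ≥ p.
By the pumping lemma, w = xyz with |xy| ≤ p and |y| ≥ 1.
Since the first p symbols of w are all 0's and |xy| ≤ p, y lies entirely in the leading 0-block: y = 0^k for some k with 1 ≤ k ≤ p.
Pump with i = 2: xy^2z = 0^{p+k} 1^p. Now n = p+k > p = m, so the condition n ≤ m fails. Thus xy^2z ∉ L.
Contradiction. Therefore L is not regular.

0^{p+k} 1^p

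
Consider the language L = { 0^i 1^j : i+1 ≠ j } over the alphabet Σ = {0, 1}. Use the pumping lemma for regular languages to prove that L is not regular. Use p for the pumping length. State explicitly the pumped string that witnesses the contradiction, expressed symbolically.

0^{p+p!} 1^{p+p!+1}

Toward a contradiction, assume L is regular with pumping length p.
Choose w = 0^p 1^{p+p!+1}. Since p ≠ (p+p!+1)-1 = p+p!, w ∈ L; and |w| ≥ p.
By the pumping lemma, w = xyz with |xy| ≤ p and |y| ≥ 1.
Since the first p symbols of w are all 0's and |xy| ≤ p, y lies entirely in the leading 0-block: y = 0^k for some k with 1 ≤ k ≤ p.
Since 1 ≤ k ≤ p, k divides p!; set t = 1 + p!/k. Then xy^t z has p + (p!/k)·k = p + p! copies of 0. Now the 0-count is p+p! and (1-count)-1 = (p+p!+1)-1 = p+p!, so i+1 ≠ j fails. So xy^t z = 0^{p+p!} 1^{p+p!+1} ∉ L.
Contradiction. Therefore L is not regular.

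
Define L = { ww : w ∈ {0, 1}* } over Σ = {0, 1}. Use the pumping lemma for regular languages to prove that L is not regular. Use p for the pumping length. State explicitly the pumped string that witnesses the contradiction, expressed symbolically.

0^{p+k} 1^p 0^p 1^p

Assume L is regular; let p be its pumping constant.
Take w = 0^p 1^p 0^p 1^p = uu where u = 0^p1^p; then w ∈ L and |w| = 4p ≥ p.
The pumping lemma gives a decomposition w = xyz where |xy| ≤ p and y is nonempty.
Since the first p symbols of w are all 0's and |xy| ≤ p, y lies entirely in the leading 0-block: y = 0^k for some k with 1 ≤ k ≤ p.
Pump with i = 2: xy^2z = 0^{p+k} 1^p 0^p 1^p, of length 4p+k. Suppose this equals vv. The string starts with 0 and ends with 1, so v does too; thus the boundary between the two copies of v is a 1→0 transition. There is exactly one such transition, at position 2p+k, so |v| = 2p+k and |vv| = 4p+2k ≠ 4p+k since k ≥ 1. So xy^2z ∉ L.
This contradicts the pumping lemma, so L is not regular.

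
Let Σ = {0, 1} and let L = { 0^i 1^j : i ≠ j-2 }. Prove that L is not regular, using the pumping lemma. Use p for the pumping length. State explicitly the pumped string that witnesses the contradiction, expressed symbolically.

Assume L is regular; let p be its pumping constant.
Choose w = 0^p 1^{p+p!+2}. Since p ≠ (p+p!+2)-2 = p+p!, w ∈ L; and |w| ≥ p.
The pumping lemma gives a decomposition w = xyz where |xy| ≤ p and |y| ≥ 1.
Because |xy| ≤ p and w begins with p copies of 0, we have y = 0^k with 1 ≤ k ≤ p.
Since 1 ≤ k ≤ p, k divides p!; set t = 1 + p!/k. Then xy^t z has p + (p!/k)·k = p + p! copies of 0. Now the 0-count is p+p! and (1-count)-2 = (p+p!+2)-2 = p+p!, so i ≠ j-2 fails. So xy^t z = 0^{p+p!} 1^{p+p!+2} ∉ L.
Contradiction. Therefore L is not regular.

0^{p+p!} 1^{p+p!+2}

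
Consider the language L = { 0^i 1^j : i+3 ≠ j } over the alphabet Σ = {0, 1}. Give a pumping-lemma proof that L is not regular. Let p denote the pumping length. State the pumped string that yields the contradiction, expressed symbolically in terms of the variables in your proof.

Assume L is regular. Let p be the pumping length given by the pumping lemma.
Choose w = 0^p 1^{p+p!+3}. Since p ≠ (p+p!+3)-3 = p+p!, w ∈ L; and |w| ≥ p.
By the pumping lemma, w = xyz with |xy| ≤ p and |y| ≥ 1.
Because |xy| ≤ p and w begins with p copies of 0, we have y = 0^k with 1 ≤ k ≤ p.
Since 1 ≤ k ≤ p, k divides p!; set t = 1 + p!/k. Then xy^t z has p + (p!/k)·k = p + p! copies of 0. Now the 0-count is p+p! and (1-count)-3 = (p+p!+3)-3 = p+p!, so i+3 ≠ j fails. So xy^t z = 0^{p+p!} 1^{p+p!+3} ∉ L.
Contradiction. Therefore L is not regular.

0^{p+p!} 1^{p+p!+3}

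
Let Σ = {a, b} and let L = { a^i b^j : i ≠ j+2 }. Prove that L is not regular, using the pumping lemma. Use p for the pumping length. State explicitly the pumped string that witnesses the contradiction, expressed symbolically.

Suppose for contradiction that L is regular, and let p be the pumping length.
Choose w = a^p b^{p+p!-2}. Since p ≠ (p+p!-2)+2 = p+p!, w ∈ L; and |w| ≥ p.
By the pumping lemma, w = xyz with |xy| ≤ p and y is nonempty.
The first p characters of w are a's, so xy (and hence y) consists only of a's. Write y = a^k, 1 ≤ k ≤ p.
Since 1 ≤ k ≤ p, k divides p!; set t = 1 + p!/k. Then xy^t z has p + (p!/k)·k = p + p! copies of a. Now the a-count is p+p! and (b-count)+2 = (p+p!-2)+2 = p+p!, so i ≠ j+2 fails. So xy^t z = a^{p+p!} b^{p+p!-2} ∉ L.
This contradicts the pumping lemma, so L is not regular.

a^{p+p!} b^{p+p!-2}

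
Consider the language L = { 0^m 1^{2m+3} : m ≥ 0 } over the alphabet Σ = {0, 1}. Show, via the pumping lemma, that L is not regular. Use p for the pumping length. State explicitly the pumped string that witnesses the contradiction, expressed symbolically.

Suppose for contradiction that L is regular, and let p be the pumping length.
Let w = 0^p 1^{2p+3} ∈ L; note |w| = 3p+3 ≥ p.
The pumping lemma gives a decomposition w = xyz where |xy| ≤ p and y is nonempty.
The first p characters of w are 0's, so xy (and hence y) consists only of 0's. Write y = 0^k, 1 ≤ k ≤ p.
Pump with i = 2: xy^2z = 0^{p+k} 1^{2p+3}. For this to lie in L we would need 2p+3 = 2(p+k)+3, which forces k = 0. But k ≥ 1, so xy^2z ∉ L.
Contradiction. Therefore L is not regular.

0^{p+k} 1^{2p+3}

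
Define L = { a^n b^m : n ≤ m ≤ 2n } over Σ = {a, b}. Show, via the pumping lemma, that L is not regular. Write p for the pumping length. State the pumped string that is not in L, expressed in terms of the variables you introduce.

a^{p+k} b^p

Toward a contradiction, assume L is regular with pumping length p.
Take w = a^p b^p ∈ L (since p ≤ p ≤ 2p), with |w| = 2p ≥ p.
By the pumping lemma, w = xyz with |xy| ≤ p and |y| > 0.
Since the first p symbols of w are all a's and |xy| ≤ p, y lies entirely in the leading a-block: y = a^k for some k with 1 ≤ k ≤ p.
Pump with i = 2: xy^2z = a^{p+k} b^p. Now n = p+k > p = m, so the condition n ≤ m fails. Thus xy^2z ∉ L.
This contradicts the pumping lemma, so L is not regular.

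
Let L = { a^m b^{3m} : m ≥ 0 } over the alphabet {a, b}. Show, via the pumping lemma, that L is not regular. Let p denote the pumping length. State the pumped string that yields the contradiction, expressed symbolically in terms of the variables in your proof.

Assume L is regular; let p be its pumping constant.
Choose w = a^p b^{3p}, which is in L with |w| = 4p ≥ p.
Write w = xyz as guaranteed by the lemma, with |xy| ≤ p and |y| > 0.
The first p characters of w are a's, so xy (and hence y) consists only of a's. Write y = a^k, 1 ≤ k ≤ p.
Pump with i = 2: xy^2z = a^{p+k} b^{3p}. For this to lie in L we would need 3p = 3(p+k), which forces k = 0. But k ≥ 1, so xy^2z ∉ L.
This is a contradiction; hence L is not regular.

a^{p+k} b^{3p}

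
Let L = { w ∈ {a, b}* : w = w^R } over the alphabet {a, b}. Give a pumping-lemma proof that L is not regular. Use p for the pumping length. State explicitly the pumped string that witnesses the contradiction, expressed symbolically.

a^{p+k} b a^p

Assume L is regular. Let p be the pumping length given by the pumping lemma.
Take w = a^p b a^p, a palindrome of length 2p+1 ≥ p.
The pumping lemma gives a decomposition w = xyz where |xy| ≤ p and |y| > 0.
Because |xy| ≤ p and w begins with p copies of a, we have y = a^k with 1 ≤ k ≤ p.
Pump with i = 2: xy^2z = a^{p+k} b a^p. Its reverse is a^p b a^{p+k}, which differs from xy^2z since k ≥ 1. So xy^2z is not a palindrome and xy^2z ∉ L.
This contradicts the pumping lemma, so L is not regular.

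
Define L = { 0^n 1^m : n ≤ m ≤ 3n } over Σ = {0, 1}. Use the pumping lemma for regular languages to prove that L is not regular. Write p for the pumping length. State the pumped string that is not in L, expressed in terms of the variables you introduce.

Assume L is regular; let p be its pumping constant.
Take w = 0^p 1^p ∈ L (since p ≤ p ≤ 3p), with |w| = 2p ≥ p.
The pumping lemma gives a decomposition w = xyz where |xy| ≤ p and y is nonempty.
Since the first p symbols of w are all 0's and |xy| ≤ p, y lies entirely in the leading 0-block: y = 0^k for some k with 1 ≤ k ≤ p.
Pump with i = 2: xy^2z = 0^{p+k} 1^p. Now n = p+k > p = m, so the condition n ≤ m fails. Thus xy^2z ∉ L.
This is a contradiction; hence L is not regular.

0^{p+k} 1^p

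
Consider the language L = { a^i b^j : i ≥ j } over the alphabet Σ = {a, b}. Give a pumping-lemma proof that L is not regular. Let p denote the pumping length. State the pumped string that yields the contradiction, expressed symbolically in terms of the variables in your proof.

Assume L is regular; let p be its pumping constant.
Choose w = a^p b^p ∈ L, with |w| = 2p ≥ p.
The pumping lemma gives a decomposition w = xyz where |xy| ≤ p and |y| > 0.
Since the first p symbols of w are all a's and |xy| ≤ p, y lies entirely in the leading a-block: y = a^k for some k with 1 ≤ k ≤ p.
Consider xy^0z = xz = a^{p-k} b^p. Since k ≥ 1, the a-count p-k is less than p, so i ≥ j fails; thus xz ∉ L.
This is a contradiction; hence L is not regular.

a^{p-k} b^p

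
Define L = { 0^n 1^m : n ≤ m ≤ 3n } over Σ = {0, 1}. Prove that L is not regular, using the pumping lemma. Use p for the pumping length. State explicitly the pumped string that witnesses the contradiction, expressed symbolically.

Assume L is regular. Let p be the pumping length given by the pumping lemma.
Take w = 0^p 1^p ∈ L (since p ≤ p ≤ 3p), with |w| = 2p ≥ p.
Write w = xyz as guaranteed by the lemma, with |xy| ≤ p and |y| ≥ 1.
Because |xy| ≤ p and w begins with p copies of 0, we have y = 0^k with 1 ≤ k ≤ p.
Pump with i = 2: xy^2z = 0^{p+k} 1^p. Now n = p+k > p = m, so the condition n ≤ m fails. Thus xy^2z ∉ L.
This contradicts the pumping lemma, so L is not regular.

0^{p+k} 1^p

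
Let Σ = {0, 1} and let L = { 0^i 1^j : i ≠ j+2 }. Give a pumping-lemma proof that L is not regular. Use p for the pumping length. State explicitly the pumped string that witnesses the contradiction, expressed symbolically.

0^{p+p!} 1^{p+p!-2}

Suppose for contradiction that L is regular, and let p be the pumping length.
Choose w = 0^p 1^{p+p!-2}. Since p ≠ (p+p!-2)+2 = p+p!, w ∈ L; and |w| ≥ p.
By the pumping lemma, w = xyz with |xy| ≤ p and y is nonempty.
Since the first p symbols of w are all 0's and |xy| ≤ p, y lies entirely in the leading 0-block: y = 0^k for some k with 1 ≤ k ≤ p.
Since 1 ≤ k ≤ p, k divides p!; set t = 1 + p!/k. Then xy^t z has p + (p!/k)·k = p + p! copies of 0. Now the 0-count is p+p! and (1-count)+2 = (p+p!-2)+2 = p+p!, so i ≠ j+2 fails. So xy^t z = 0^{p+p!} 1^{p+p!-2} ∉ L.
Contradiction. Therefore L is not regular.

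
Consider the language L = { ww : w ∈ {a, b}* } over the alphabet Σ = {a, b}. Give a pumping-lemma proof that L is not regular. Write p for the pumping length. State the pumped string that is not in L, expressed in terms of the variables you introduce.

a^{p+k} b^p a^p b^p

Assume L is regular; let p be its pumping constant.
Take w = a^p b^p a^p b^p = uu where u = a^pb^p; then w ∈ L and |w| = 4p ≥ p.
The pumping lemma gives a decomposition w = xyz where |xy| ≤ p and |y| > 0.
Because |xy| ≤ p and w begins with p copies of a, we have y = a^k with 1 ≤ k ≤ p.
Pump with i = 2: xy^2z = a^{p+k} b^p a^p b^p, of length 4p+k. Suppose this equals vv. The string starts with a and ends with b, so v does too; thus the boundary between the two copies of v is a b→a transition. There is exactly one such transition, at position 2p+k, so |v| = 2p+k and |vv| = 4p+2k ≠ 4p+k since k ≥ 1. So xy^2z ∉ L.
This is a contradiction; hence L is not regular.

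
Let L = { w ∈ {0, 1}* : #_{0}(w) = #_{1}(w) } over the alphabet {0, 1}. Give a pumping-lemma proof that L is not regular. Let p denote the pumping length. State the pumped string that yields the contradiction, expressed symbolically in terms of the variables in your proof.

0^{p+k} 1^p

Suppose for contradiction that L is regular, and let p be the pumping length.
Choose w = 0^p 1^p ∈ L with |w| = 2p ≥ p.
The pumping lemma gives a decomposition w = xyz where |xy| ≤ p and |y| > 0.
Since the first p symbols of w are all 0's and |xy| ≤ p, y lies entirely in the leading 0-block: y = 0^k for some k with 1 ≤ k ≤ p.
Pump with i = 2: xy^2z = 0^{p+k} 1^p has p+k occurrences of 0 but only p of 1. Since k ≥ 1 the counts differ, so xy^2z ∉ L.
This is a contradiction; hence L is not regular.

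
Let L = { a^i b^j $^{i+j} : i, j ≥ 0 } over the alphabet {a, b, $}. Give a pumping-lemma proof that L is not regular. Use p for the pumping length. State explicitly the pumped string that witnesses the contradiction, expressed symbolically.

Toward a contradiction, assume L is regular with pumping length p.
Take w = a^p b^p $^{2p} ∈ L (with i=j=p, i+j=2p), |w| = 4p ≥ p.
The pumping lemma gives a decomposition w = xyz where |xy| ≤ p and |y| > 0.
Because |xy| ≤ p and w begins with p copies of a, we have y = a^k with 1 ≤ k ≤ p.
Consider xy^2z = a^{p+k} b^p $^{2p}. Now the a- and b-counts sum to 2p+k, but the $-count is 2p ≠ 2p+k. So xy^2z ∉ L.
This contradicts the pumping lemma, so L is not regular.

a^{p+k} b^p $^{2p}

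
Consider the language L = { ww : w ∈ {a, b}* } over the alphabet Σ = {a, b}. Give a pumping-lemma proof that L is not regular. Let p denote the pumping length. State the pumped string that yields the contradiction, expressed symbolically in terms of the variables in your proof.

Suppose for contradiction that L is regular, and let p be the pumping length.
Take w = a^p b^p a^p b^p = uu where u = a^pb^p; then w ∈ L and |w| = 4p ≥ p.
Write w = xyz as guaranteed by the lemma, with |xy| ≤ p and |y| ≥ 1.
Because |xy| ≤ p and w begins with p copies of a, we have y = a^k with 1 ≤ k ≤ p.
Pump with i = 2: xy^2z = a^{p+k} b^p a^p b^p, of length 4p+k. Suppose this equals vv. The string starts with a and ends with b, so v does too; thus the boundary between the two copies of v is a b→a transition. There is exactly one such transition, at position 2p+k, so |v| = 2p+k and |vv| = 4p+2k ≠ 4p+k since k ≥ 1. So xy^2z ∉ L.
This is a contradiction; hence L is not regular.

a^{p+k} b^p a^p b^p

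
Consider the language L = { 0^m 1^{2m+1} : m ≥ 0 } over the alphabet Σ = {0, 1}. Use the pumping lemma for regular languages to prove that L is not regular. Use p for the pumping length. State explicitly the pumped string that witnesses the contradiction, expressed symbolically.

0^{p+k} 1^{2p+1}

Toward a contradiction, assume L is regular with pumping length p.
Take w = 0^p 1^{2p+1}. Then w ∈ L and |w| = 3p+1 ≥ p.
By the pumping lemma, w = xyz with |xy| ≤ p and |y| ≥ 1.
Since the first p symbols of w are all 0's and |xy| ≤ p, y lies entirely in the leading 0-block: y = 0^k for some k with 1 ≤ k ≤ p.
Pump with i = 2: xy^2z = 0^{p+k} 1^{2p+1}. For this to lie in L we would need 2p+1 = 2(p+k)+1, which forces k = 0. But k ≥ 1, so xy^2z ∉ L.
Contradiction. Therefore L is not regular.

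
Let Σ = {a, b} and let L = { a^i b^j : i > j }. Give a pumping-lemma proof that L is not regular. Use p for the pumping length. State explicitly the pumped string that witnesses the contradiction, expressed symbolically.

a^{p+1-k} b^p

Assume L is regular. Let p be the pumping length given by the pumping lemma.
Choose w = a^{p+1} b^p ∈ L, with |w| = 2p+1 ≥ p.
By the pumping lemma, w = xyz with |xy| ≤ p and y is nonempty.
Because |xy| ≤ p and w begins with p copies of a, we have y = a^k with 1 ≤ k ≤ p.
Consider xy^0z = xz = a^{p+1-k} b^p. Since k ≥ 1, the a-count p+1-k is at most p, so i > j fails; thus xz ∉ L.
This is a contradiction; hence L is not regular.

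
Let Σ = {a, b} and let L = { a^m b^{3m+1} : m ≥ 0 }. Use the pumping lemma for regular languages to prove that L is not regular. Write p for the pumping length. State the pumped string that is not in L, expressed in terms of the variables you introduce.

a^{p+k} b^{3p+1}

Assume L is regular; let p be its pumping constant.
Take w = a^p b^{3p+1}. Then w ∈ L and |w| = 4p+1 ≥ p.
By the pumping lemma, w = xyz with |xy| ≤ p and |y| ≥ 1.
Since the first p symbols of w are all a's and |xy| ≤ p, y lies entirely in the leading a-block: y = a^k for some k with 1 ≤ k ≤ p.
Pump with i = 2: xy^2z = a^{p+k} b^{3p+1}. For this to lie in L we would need 3p+1 = 3(p+k)+1, which forces k = 0. But k ≥ 1, so xy^2z ∉ L.
Contradiction. Therefore L is not regular.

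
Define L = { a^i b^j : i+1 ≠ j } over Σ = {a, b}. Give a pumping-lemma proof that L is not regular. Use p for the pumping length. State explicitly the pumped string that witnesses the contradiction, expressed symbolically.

a^{p+p!} b^{p+p!+1}

Assume L is regular. Let p be the pumping length given by the pumping lemma.
Choose w = a^p b^{p+p!+1}. Since p ≠ (p+p!+1)-1 = p+p!, w ∈ L; and |w| ≥ p.
By the pumping lemma, w = xyz with |xy| ≤ p and |y| ≥ 1.
Since the first p symbols of w are all a's and |xy| ≤ p, y lies entirely in the leading a-block: y = a^k for some k with 1 ≤ k ≤ p.
Since 1 ≤ k ≤ p, k divides p!; set t = 1 + p!/k. Then xy^t z has p + (p!/k)·k = p + p! copies of a. Now the a-count is p+p! and (b-count)-1 = (p+p!+1)-1 = p+p!, so i+1 ≠ j fails. So xy^t z = a^{p+p!} b^{p+p!+1} ∉ L.
Contradiction. Therefore L is not regular.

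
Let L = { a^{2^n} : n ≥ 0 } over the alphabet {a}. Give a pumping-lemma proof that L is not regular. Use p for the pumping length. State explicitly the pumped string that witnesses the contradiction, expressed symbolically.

Toward a contradiction, assume L is regular with pumping length p.
Take w = a^{2^p} ∈ L with |w| = 2^p ≥ p.
The pumping lemma gives a decomposition w = xyz where |xy| ≤ p and y is nonempty.
Then y = a^k for some k with 1 ≤ k ≤ p.
Pump with i = 2: xy^2z = a^{2^p+k}. Since 1 ≤ k ≤ p < 2^p, we have 2^p < 2^p+k < 2^{p+1}, so 2^p+k is not a power of 2. So xy^2z ∉ L.
This is a contradiction; hence L is not regular.

a^{2^p+k}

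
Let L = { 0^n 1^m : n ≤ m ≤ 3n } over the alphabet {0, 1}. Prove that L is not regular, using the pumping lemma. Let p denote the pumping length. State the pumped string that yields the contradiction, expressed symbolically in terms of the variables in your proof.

Toward a contradiction, assume L is regular with pumping length p.
Take w = 0^p 1^p ∈ L (since p ≤ p ≤ 3p), with |w| = 2p ≥ p.
Write w = xyz as guaranteed by the lemma, with |xy| ≤ p and |y| ≥ 1.
Since the first p symbols of w are all 0's and |xy| ≤ p, y lies entirely in the leading 0-block: y = 0^k for some k with 1 ≤ k ≤ p.
Pump with i = 2: xy^2z = 0^{p+k} 1^p. Now n = p+k > p = m, so the condition n ≤ m fails. Thus xy^2z ∉ L.
This is a contradiction; hence L is not regular.

0^{p+k} 1^p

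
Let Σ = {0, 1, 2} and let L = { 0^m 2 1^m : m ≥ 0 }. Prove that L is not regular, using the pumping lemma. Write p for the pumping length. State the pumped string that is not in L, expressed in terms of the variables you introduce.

Assume L is regular; let p be its pumping constant.
Take w = 0^p 2 1^p ∈ L with |w| = 2p+1 ≥ p.
By the pumping lemma, w = xyz with |xy| ≤ p and y is nonempty.
Since the first p symbols of w are all 0's and |xy| ≤ p, y lies entirely in the leading 0-block: y = 0^k for some k with 1 ≤ k ≤ p.
Pump with i = 2: xy^2z = 0^{p+k} 2 1^p, which would require p+k = p. But k ≥ 1, so xy^2z ∉ L.
This contradicts the pumping lemma, so L is not regular.

0^{p+k} 2 1^p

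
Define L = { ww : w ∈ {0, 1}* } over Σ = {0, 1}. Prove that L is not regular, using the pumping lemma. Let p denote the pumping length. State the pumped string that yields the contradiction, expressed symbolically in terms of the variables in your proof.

Toward a contradiction, assume L is regular with pumping length p.
Take w = 0^p 1^p 0^p 1^p = uu where u = 0^p1^p; then w ∈ L and |w| = 4p ≥ p.
Write w = xyz as guaranteed by the lemma, with |xy| ≤ p and |y| > 0.
The first p characters of w are 0's, so xy (and hence y) consists only of 0's. Write y = 0^k, 1 ≤ k ≤ p.
Pump with i = 2: xy^2z = 0^{p+k} 1^p 0^p 1^p, of length 4p+k. Suppose this equals vv. The string starts with 0 and ends with 1, so v does too; thus the boundary between the two copies of v is a 1→0 transition. There is exactly one such transition, at position 2p+k, so |v| = 2p+k and |vv| = 4p+2k ≠ 4p+k since k ≥ 1. So xy^2z ∉ L.
This contradicts the pumping lemma, so L is not regular.

0^{p+k} 1^p 0^p 1^p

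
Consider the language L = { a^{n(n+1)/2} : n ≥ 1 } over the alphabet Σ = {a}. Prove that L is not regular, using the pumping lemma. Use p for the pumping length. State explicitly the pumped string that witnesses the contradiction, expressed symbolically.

a^{p(p+1)/2+k}

Suppose for contradiction that L is regular, and let p be the pumping length.
Take w = a^{p(p+1)/2} ∈ L with |w| = p(p+1)/2 ≥ p.
The pumping lemma gives a decomposition w = xyz where |xy| ≤ p and y is nonempty.
Then y = a^k for some k with 1 ≤ k ≤ p.
Pump with i = 2: xy^2z = a^{p(p+1)/2+k}. Since 1 ≤ k ≤ p, p(p+1)/2 < p(p+1)/2+k ≤ p(p+1)/2+p < (p+1)(p+2)/2, so p(p+1)/2+k is strictly between consecutive triangular numbers. So xy^2z ∉ L.
This contradicts the pumping lemma, so L is not regular.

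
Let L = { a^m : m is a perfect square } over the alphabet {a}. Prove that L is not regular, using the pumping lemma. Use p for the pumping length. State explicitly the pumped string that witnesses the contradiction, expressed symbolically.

a^{p²+k}

Assume L is regular. Let p be the pumping length given by the pumping lemma.
Take w = a^{p²} ∈ L with |w| = p² ≥ p.
The pumping lemma gives a decomposition w = xyz where |xy| ≤ p and |y| > 0.
Then y = a^k for some k with 1 ≤ k ≤ p.
Pump with i = 2: xy^2z = a^{p²+k}. Since 1 ≤ k ≤ p, p² < p²+k ≤ p²+p < (p+1)², so p²+k lies strictly between consecutive squares and is not a perfect square. So xy^2z ∉ L.
This is a contradiction; hence L is not regular.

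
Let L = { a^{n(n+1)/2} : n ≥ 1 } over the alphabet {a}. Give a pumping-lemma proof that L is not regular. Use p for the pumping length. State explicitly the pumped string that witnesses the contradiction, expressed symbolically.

a^{p(p+1)/2+k}

Suppose for contradiction that L is regular, and let p be the pumping length.
Take w = a^{p(p+1)/2} ∈ L with |w| = p(p+1)/2 ≥ p.
Write w = xyz as guaranteed by the lemma, with |xy| ≤ p and |y| > 0.
Then y = a^k for some k with 1 ≤ k ≤ p.
Pump with i = 2: xy^2z = a^{p(p+1)/2+k}. Since 1 ≤ k ≤ p, p(p+1)/2 < p(p+1)/2+k ≤ p(p+1)/2+p < (p+1)(p+2)/2, so p(p+1)/2+k is strictly between consecutive triangular numbers. So xy^2z ∉ L.
Contradiction. Therefore L is not regular.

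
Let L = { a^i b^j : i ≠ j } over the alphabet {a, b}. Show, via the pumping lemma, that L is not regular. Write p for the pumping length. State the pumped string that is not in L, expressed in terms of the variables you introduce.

a^{p+p!} b^{p+p!}

Suppose for contradiction that L is regular, and let p be the pumping length.
Choose w = a^p b^{p+p!}. Since p ≠ p+p!, w ∈ L; and |w| ≥ p.
The pumping lemma gives a decomposition w = xyz where |xy| ≤ p and |y| > 0.
Because |xy| ≤ p and w begins with p copies of a, we have y = a^k with 1 ≤ k ≤ p.
Since 1 ≤ k ≤ p, k divides p!; set t = 1 + p!/k. Then xy^t z has p + (p!/k)·k = p + p! copies of a. Now the a-count equals the b-count, so i ≠ j fails. So xy^t z = a^{p+p!} b^{p+p!} ∉ L.
This is a contradiction; hence L is not regular.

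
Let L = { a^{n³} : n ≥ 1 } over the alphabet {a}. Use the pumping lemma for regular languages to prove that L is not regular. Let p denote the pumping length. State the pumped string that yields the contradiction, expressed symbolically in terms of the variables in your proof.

a^{p³+k}

Assume L is regular. Let p be the pumping length given by the pumping lemma.
Take w = a^{p³} ∈ L with |w| = p³ ≥ p.
The pumping lemma gives a decomposition w = xyz where |xy| ≤ p and y is nonempty.
Then y = a^k for some k with 1 ≤ k ≤ p.
Pump with i = 2: xy^2z = a^{p³+k}. Since 1 ≤ k ≤ p, p³ < p³+k ≤ p³+p < p³+3p²+3p+1 = (p+1)³, so p³+k is not a perfect cube. So xy^2z ∉ L.
Contradiction. Therefore L is not regular.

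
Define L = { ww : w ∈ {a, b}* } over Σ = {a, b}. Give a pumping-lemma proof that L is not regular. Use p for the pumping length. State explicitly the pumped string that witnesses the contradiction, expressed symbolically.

Assume L is regular; let p be its pumping constant.
Take w = a^p b^p a^p b^p = uu where u = a^pb^p; then w ∈ L and |w| = 4p ≥ p.
By the pumping lemma, w = xyz with |xy| ≤ p and y is nonempty.
Because |xy| ≤ p and w begins with p copies of a, we have y = a^k with 1 ≤ k ≤ p.
Pump with i = 2: xy^2z = a^{p+k} b^p a^p b^p, of length 4p+k. Suppose this equals vv. The string starts with a and ends with b, so v does too; thus the boundary between the two copies of v is a b→a transition. There is exactly one such transition, at position 2p+k, so |v| = 2p+k and |vv| = 4p+2k ≠ 4p+k since k ≥ 1. So xy^2z ∉ L.
This is a contradiction; hence L is not regular.

a^{p+k} b^p a^p b^p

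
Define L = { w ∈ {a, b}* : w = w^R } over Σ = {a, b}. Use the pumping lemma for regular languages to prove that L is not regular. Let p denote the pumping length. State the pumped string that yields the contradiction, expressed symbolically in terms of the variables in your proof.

a^{p+k} b a^p

Toward a contradiction, assume L is regular with pumping length p.
Take w = a^p b a^p, a palindrome of length 2p+1 ≥ p.
The pumping lemma gives a decomposition w = xyz where |xy| ≤ p and |y| ≥ 1.
Since the first p symbols of w are all a's and |xy| ≤ p, y lies entirely in the leading a-block: y = a^k for some k with 1 ≤ k ≤ p.
Pump with i = 2: xy^2z = a^{p+k} b a^p. Its reverse is a^p b a^{p+k}, which differs from xy^2z since k ≥ 1. So xy^2z is not a palindrome and xy^2z ∉ L.
This contradicts the pumping lemma, so L is not regular.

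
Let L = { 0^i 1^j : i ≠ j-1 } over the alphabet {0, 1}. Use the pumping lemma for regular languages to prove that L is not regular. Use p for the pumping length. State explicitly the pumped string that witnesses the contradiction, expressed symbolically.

Assume L is regular; let p be its pumping constant.
Choose w = 0^p 1^{p+p!+1}. Since p ≠ (p+p!+1)-1 = p+p!, w ∈ L; and |w| ≥ p.
By the pumping lemma, w = xyz with |xy| ≤ p and |y| > 0.
Since the first p symbols of w are all 0's and |xy| ≤ p, y lies entirely in the leading 0-block: y = 0^k for some k with 1 ≤ k ≤ p.
Since 1 ≤ k ≤ p, k divides p!; set t = 1 + p!/k. Then xy^t z has p + (p!/k)·k = p + p! copies of 0. Now the 0-count is p+p! and (1-count)-1 = (p+p!+1)-1 = p+p!, so i ≠ j-1 fails. So xy^t z = 0^{p+p!} 1^{p+p!+1} ∉ L.
This contradicts the pumping lemma, so L is not regular.

0^{p+p!} 1^{p+p!+1}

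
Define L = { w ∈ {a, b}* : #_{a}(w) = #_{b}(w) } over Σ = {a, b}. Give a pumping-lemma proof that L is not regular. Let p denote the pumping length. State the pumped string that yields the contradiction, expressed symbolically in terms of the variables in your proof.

a^{p+k} b^p

Assume L is regular; let p be its pumping constant.
Choose w = a^p b^p ∈ L with |w| = 2p ≥ p.
Write w = xyz as guaranteed by the lemma, with |xy| ≤ p and y is nonempty.
The first p characters of w are a's, so xy (and hence y) consists only of a's. Write y = a^k, 1 ≤ k ≤ p.
Pump with i = 2: xy^2z = a^{p+k} b^p has p+k occurrences of a but only p of b. Since k ≥ 1 the counts differ, so xy^2z ∉ L.
Contradiction. Therefore L is not regular.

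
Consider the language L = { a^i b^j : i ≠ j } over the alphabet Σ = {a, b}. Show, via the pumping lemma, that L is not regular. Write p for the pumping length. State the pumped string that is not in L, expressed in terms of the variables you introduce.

a^{p+p!} b^{p+p!}

Suppose for contradiction that L is regular, and let p be the pumping length.
Choose w = a^p b^{p+p!}. Since p ≠ p+p!, w ∈ L; and |w| ≥ p.
The pumping lemma gives a decomposition w = xyz where |xy| ≤ p and |y| > 0.
The first p characters of w are a's, so xy (and hence y) consists only of a's. Write y = a^k, 1 ≤ k ≤ p.
Since 1 ≤ k ≤ p, k divides p!; set t = 1 + p!/k. Then xy^t z has p + (p!/k)·k = p + p! copies of a. Now the a-count equals the b-count, so i ≠ j fails. So xy^t z = a^{p+p!} b^{p+p!} ∉ L.
This is a contradiction; hence L is not regular.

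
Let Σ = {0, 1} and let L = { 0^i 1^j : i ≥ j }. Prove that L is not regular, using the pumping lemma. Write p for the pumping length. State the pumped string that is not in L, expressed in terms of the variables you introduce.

Suppose for contradiction that L is regular, and let p be the pumping length.
Choose w = 0^p 1^p ∈ L, with |w| = 2p ≥ p.
By the pumping lemma, w = xyz with |xy| ≤ p and |y| ≥ 1.
Since the first p symbols of w are all 0's and |xy| ≤ p, y lies entirely in the leading 0-block: y = 0^k for some k with 1 ≤ k ≤ p.
Consider xy^0z = xz = 0^{p-k} 1^p. Since k ≥ 1, the 0-count p-k is less than p, so i ≥ j fails; thus xz ∉ L.
Contradiction. Therefore L is not regular.

0^{p-k} 1^p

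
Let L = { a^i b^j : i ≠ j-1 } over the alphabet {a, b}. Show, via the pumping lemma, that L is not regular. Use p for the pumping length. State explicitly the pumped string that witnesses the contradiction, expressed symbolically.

a^{p+p!} b^{p+p!+1}

Suppose for contradiction that L is regular, and let p be the pumping length.
Choose w = a^p b^{p+p!+1}. Since p ≠ (p+p!+1)-1 = p+p!, w ∈ L; and |w| ≥ p.
Write w = xyz as guaranteed by the lemma, with |xy| ≤ p and |y| ≥ 1.
Since the first p symbols of w are all a's and |xy| ≤ p, y lies entirely in the leading a-block: y = a^k for some k with 1 ≤ k ≤ p.
Since 1 ≤ k ≤ p, k divides p!; set t = 1 + p!/k. Then xy^t z has p + (p!/k)·k = p + p! copies of a. Now the a-count is p+p! and (b-count)-1 = (p+p!+1)-1 = p+p!, so i ≠ j-1 fails. So xy^t z = a^{p+p!} b^{p+p!+1} ∉ L.
This is a contradiction; hence L is not regular.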